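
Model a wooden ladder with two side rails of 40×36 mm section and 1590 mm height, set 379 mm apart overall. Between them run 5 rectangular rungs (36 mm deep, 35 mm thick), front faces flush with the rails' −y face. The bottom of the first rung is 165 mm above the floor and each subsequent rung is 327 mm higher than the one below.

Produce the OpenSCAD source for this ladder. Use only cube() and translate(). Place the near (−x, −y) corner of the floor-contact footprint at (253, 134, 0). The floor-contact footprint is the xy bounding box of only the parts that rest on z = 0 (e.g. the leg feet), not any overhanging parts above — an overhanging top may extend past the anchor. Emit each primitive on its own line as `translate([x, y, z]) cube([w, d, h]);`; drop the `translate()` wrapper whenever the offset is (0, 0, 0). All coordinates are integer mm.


translate([253, 134, 0]) cube([40, 36, 1590]);
translate([592, 134, 0]) cube([40, 36, 1590]);
translate([293, 134, 165]) cube([299, 36, 35]);
translate([293, 134, 492]) cube([299, 36, 35]);
translate([293, 134, 819]) cube([299, 36, 35]);
translate([293, 134, 1146]) cube([299, 36, 35]);
translate([293, 134, 1473]) cube([299, 36, 35]);


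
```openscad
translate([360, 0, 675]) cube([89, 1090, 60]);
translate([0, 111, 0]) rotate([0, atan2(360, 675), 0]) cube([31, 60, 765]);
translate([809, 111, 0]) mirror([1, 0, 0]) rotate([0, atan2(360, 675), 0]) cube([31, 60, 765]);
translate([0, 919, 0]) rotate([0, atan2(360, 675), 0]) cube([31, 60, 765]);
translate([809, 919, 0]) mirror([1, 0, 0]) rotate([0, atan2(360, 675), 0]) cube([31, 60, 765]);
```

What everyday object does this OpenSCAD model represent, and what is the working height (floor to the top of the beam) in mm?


A sawhorse. The overall height is 735 mm.

A beam across two mirrored pairs of raked legs — a sawhorse. The beam's underside is at z = 675 (matching the legs' vertical rise in atan2(360, 675)) and the beam is 60 mm tall, so its top is at 675 + 60 = 735 mm. The raked legs top out at the beam's underside, so that is the highest point.


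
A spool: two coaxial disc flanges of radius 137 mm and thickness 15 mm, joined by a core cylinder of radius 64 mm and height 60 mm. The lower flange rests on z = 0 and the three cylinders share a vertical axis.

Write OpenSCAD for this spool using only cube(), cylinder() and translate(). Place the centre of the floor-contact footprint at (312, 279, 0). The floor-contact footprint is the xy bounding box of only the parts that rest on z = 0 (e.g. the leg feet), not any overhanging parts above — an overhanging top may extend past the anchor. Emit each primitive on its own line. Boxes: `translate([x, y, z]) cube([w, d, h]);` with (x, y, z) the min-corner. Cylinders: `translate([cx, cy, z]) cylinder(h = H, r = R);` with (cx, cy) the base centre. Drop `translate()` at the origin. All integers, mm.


translate([312, 279, 0]) cylinder(h = 15, r = 137);
translate([312, 279, 15]) cylinder(h = 60, r = 64);
translate([312, 279, 75]) cylinder(h = 15, r = 137);


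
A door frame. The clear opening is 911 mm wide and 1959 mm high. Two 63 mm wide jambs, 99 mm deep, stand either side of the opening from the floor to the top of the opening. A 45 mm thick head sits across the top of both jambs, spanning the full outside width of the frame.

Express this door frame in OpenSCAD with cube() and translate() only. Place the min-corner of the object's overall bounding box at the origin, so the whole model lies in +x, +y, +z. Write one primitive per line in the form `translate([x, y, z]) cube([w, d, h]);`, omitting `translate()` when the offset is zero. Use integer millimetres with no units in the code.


cube([63, 99, 1959]);
translate([974, 0, 0]) cube([63, 99, 1959]);
translate([0, 0, 1959]) cube([1037, 99, 45]);


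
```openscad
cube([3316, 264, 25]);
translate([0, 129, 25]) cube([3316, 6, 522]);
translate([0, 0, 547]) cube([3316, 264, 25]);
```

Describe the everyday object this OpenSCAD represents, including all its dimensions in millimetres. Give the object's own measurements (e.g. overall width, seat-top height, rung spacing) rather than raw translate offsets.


An I-beam lying along x, 3316 mm long. Overall section height 572 mm. Two flanges 264 mm wide (y) and 25 mm thick, one on the floor and one at the top; a web 6 mm thick runs between them, centred on the flange width.


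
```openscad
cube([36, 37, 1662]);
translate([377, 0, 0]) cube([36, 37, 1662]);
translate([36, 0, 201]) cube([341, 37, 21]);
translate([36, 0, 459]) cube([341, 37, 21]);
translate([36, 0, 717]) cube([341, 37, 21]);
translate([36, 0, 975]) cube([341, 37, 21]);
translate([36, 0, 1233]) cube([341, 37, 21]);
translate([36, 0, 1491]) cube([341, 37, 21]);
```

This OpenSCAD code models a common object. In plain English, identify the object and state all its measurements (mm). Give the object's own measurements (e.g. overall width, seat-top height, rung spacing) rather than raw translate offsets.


A straight ladder. Two 36×37 mm vertical rails, 1662 mm tall, stand 413 mm apart (outside-to-outside) with their front faces coplanar on the −y side. 6 rungs, each 37 mm deep and 21 mm tall, span between the inner faces of the rails, front faces flush with the rails. The lowest rung's underside is at z = 201 mm and rungs are spaced 258 mm apart (underside to underside).


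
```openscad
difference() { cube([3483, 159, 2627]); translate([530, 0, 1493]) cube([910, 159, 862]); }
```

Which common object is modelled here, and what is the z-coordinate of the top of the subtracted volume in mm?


A wall with a window opening. The window head height is 2355 mm.

A wall with a rectangular opening subtracted — a window. Sill at z = 1493, opening 862 mm tall, so the head is at 1493 + 862 = 2355 mm.


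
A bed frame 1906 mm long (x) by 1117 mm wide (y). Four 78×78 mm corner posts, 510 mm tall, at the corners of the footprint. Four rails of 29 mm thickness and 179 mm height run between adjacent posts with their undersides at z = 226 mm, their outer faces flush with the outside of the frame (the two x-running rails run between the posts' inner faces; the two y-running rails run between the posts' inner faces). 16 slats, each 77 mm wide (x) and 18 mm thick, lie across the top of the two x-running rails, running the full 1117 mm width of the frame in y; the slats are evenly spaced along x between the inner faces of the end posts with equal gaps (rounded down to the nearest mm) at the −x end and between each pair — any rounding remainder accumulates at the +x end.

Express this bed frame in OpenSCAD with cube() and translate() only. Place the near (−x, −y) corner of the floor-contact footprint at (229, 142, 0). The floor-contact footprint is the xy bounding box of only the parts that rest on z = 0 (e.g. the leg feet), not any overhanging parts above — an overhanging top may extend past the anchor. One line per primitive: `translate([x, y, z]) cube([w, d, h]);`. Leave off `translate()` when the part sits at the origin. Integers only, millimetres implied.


translate([229, 142, 0]) cube([78, 78, 510]);
translate([229, 1181, 0]) cube([78, 78, 510]);
translate([2057, 142, 0]) cube([78, 78, 510]);
translate([2057, 1181, 0]) cube([78, 78, 510]);
translate([307, 142, 226]) cube([1750, 29, 179]);
translate([307, 1230, 226]) cube([1750, 29, 179]);
translate([229, 220, 226]) cube([29, 961, 179]);
translate([2106, 220, 226]) cube([29, 961, 179]);
translate([337, 142, 405]) cube([77, 1117, 18]);
translate([444, 142, 405]) cube([77, 1117, 18]);
translate([551, 142, 405]) cube([77, 1117, 18]);
translate([658, 142, 405]) cube([77, 1117, 18]);
translate([765, 142, 405]) cube([77, 1117, 18]);
translate([872, 142, 405]) cube([77, 1117, 18]);
translate([979, 142, 405]) cube([77, 1117, 18]);
translate([1086, 142, 405]) cube([77, 1117, 18]);
translate([1193, 142, 405]) cube([77, 1117, 18]);
translate([1300, 142, 405]) cube([77, 1117, 18]);
translate([1407, 142, 405]) cube([77, 1117, 18]);
translate([1514, 142, 405]) cube([77, 1117, 18]);
translate([1621, 142, 405]) cube([77, 1117, 18]);
translate([1728, 142, 405]) cube([77, 1117, 18]);
translate([1835, 142, 405]) cube([77, 1117, 18]);
translate([1942, 142, 405]) cube([77, 1117, 18]);


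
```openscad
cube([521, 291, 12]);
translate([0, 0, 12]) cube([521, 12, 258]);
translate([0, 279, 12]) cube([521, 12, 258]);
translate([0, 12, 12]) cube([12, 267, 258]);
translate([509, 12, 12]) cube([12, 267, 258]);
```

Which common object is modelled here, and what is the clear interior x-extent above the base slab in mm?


An open box. The internal width is 497 mm.

A 521×291 base slab with four walls standing on it — an open box. The base is 521 mm wide and the walls are 12 mm thick, so the internal width is 521 − 2 × 12 = 497 mm.


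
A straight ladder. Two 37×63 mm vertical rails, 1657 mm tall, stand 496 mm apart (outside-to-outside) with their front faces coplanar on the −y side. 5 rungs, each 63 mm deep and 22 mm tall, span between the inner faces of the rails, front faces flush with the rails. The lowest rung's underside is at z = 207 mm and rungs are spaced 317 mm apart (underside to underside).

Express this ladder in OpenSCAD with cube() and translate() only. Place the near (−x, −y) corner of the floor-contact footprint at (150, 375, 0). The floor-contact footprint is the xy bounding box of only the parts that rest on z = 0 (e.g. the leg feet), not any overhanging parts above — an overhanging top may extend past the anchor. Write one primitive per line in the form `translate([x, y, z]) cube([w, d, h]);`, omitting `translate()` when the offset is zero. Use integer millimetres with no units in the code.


// rung span = 496 - 2*37 = 422
// rung[k] z = 207 + k*317
translate([150, 375, 0]) cube([37, 63, 1657]);
translate([609, 375, 0]) cube([37, 63, 1657]);
translate([187, 375, 207]) cube([422, 63, 22]);
translate([187, 375, 524]) cube([422, 63, 22]);
translate([187, 375, 841]) cube([422, 63, 22]);
translate([187, 375, 1158]) cube([422, 63, 22]);
translate([187, 375, 1475]) cube([422, 63, 22]);


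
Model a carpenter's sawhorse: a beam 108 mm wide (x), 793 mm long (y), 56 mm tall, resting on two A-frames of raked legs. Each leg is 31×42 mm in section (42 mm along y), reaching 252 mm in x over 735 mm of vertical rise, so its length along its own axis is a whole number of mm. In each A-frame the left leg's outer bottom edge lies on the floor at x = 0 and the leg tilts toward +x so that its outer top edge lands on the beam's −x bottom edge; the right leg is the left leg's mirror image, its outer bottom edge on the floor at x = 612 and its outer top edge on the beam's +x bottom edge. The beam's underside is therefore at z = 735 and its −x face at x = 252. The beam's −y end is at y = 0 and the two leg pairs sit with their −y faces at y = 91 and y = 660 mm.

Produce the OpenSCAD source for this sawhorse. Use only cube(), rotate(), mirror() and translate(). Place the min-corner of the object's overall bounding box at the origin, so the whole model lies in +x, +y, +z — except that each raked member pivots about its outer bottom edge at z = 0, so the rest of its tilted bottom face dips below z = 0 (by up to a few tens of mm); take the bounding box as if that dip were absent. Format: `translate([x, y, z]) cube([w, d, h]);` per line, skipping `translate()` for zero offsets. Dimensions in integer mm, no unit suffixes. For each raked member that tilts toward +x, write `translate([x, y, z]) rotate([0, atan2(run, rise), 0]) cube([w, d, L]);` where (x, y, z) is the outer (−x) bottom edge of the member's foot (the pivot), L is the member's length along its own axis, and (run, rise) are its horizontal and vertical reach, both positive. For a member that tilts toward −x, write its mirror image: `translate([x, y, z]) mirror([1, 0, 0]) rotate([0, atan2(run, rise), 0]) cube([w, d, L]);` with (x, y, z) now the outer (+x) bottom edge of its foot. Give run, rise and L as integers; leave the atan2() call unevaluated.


translate([252, 0, 735]) cube([108, 793, 56]);
translate([0, 91, 0]) rotate([0, atan2(252, 735), 0]) cube([31, 42, 777]);
translate([612, 91, 0]) mirror([1, 0, 0]) rotate([0, atan2(252, 735), 0]) cube([31, 42, 777]);
translate([0, 660, 0]) rotate([0, atan2(252, 735), 0]) cube([31, 42, 777]);
translate([612, 660, 0]) mirror([1, 0, 0]) rotate([0, atan2(252, 735), 0]) cube([31, 42, 777]);


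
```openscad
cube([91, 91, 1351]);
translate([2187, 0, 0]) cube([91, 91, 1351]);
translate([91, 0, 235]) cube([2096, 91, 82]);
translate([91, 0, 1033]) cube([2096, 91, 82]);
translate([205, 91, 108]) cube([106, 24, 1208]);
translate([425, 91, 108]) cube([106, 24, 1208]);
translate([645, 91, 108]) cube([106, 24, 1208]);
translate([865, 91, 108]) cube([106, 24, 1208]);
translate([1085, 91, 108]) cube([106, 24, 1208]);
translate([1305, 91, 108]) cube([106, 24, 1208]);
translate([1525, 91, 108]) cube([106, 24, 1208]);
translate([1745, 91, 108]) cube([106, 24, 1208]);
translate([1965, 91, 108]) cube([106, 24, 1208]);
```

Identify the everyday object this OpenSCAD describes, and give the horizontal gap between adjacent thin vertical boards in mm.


A fence section. The picket gap is 114 mm.

Two posts, two rails, 9 pickets — a fence section. Span 2096 mm holds 9 pickets of 106 mm with 10 equal gaps: ⌊(2096 − 9·106) / 10⌋ = 114 mm.


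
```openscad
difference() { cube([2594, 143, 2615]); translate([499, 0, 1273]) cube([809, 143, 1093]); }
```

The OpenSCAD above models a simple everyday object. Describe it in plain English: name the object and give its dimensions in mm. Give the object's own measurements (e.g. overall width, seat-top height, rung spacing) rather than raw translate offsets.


A wall 2594 mm long (x), 143 mm thick (y), 2615 mm tall, with a rectangular window opening cut through it. The opening is 809 mm wide and 1093 mm tall; its sill is at z = 1273 mm and its near (−x) edge is 499 mm from the wall's −x end. The opening passes through the full wall thickness.


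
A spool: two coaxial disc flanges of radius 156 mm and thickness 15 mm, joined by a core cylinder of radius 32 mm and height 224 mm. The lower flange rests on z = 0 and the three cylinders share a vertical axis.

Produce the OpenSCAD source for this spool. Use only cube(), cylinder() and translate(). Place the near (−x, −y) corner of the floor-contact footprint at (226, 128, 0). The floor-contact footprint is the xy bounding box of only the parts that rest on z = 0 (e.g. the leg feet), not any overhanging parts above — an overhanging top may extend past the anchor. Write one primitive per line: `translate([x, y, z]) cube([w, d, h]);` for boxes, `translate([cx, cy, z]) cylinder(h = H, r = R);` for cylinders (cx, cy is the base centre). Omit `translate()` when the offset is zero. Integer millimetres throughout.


translate([382, 284, 0]) cylinder(h = 15, r = 156);
translate([382, 284, 15]) cylinder(h = 224, r = 32);
translate([382, 284, 239]) cylinder(h = 15, r = 156);


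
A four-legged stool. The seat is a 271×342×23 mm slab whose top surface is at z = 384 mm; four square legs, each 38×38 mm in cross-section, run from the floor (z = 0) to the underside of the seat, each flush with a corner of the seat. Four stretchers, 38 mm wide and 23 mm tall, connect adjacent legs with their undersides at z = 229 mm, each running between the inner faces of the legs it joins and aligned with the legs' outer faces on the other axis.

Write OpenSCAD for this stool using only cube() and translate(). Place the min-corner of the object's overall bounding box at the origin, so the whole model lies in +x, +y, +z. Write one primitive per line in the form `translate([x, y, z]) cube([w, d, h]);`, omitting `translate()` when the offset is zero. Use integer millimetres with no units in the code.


translate([0, 0, 361]) cube([271, 342, 23]);
cube([38, 38, 361]);
translate([233, 0, 0]) cube([38, 38, 361]);
translate([0, 304, 0]) cube([38, 38, 361]);
translate([233, 304, 0]) cube([38, 38, 361]);
translate([38, 0, 229]) cube([195, 38, 23]);
translate([38, 304, 229]) cube([195, 38, 23]);
translate([0, 38, 229]) cube([38, 266, 23]);
translate([233, 38, 229]) cube([38, 266, 23]);


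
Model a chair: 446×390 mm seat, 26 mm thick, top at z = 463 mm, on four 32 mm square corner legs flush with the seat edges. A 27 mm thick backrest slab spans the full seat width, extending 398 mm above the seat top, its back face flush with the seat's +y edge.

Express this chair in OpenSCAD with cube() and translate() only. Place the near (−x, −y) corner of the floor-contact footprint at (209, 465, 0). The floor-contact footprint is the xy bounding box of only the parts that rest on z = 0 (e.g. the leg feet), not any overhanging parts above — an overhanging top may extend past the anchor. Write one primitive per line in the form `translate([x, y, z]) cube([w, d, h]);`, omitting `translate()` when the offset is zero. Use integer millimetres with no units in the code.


translate([209, 465, 437]) cube([446, 390, 26]);
translate([209, 465, 0]) cube([32, 32, 437]);
translate([623, 465, 0]) cube([32, 32, 437]);
translate([209, 823, 0]) cube([32, 32, 437]);
translate([623, 823, 0]) cube([32, 32, 437]);
translate([209, 828, 463]) cube([446, 27, 398]);


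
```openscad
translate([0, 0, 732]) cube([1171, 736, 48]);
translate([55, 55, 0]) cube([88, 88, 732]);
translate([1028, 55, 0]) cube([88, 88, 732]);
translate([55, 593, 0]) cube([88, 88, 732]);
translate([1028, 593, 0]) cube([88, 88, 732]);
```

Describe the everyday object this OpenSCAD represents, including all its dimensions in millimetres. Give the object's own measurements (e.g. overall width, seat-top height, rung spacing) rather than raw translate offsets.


A table: top 1171 mm (x) × 736 mm (y), 48 mm thick, upper face at z = 780 mm, on four 88×88 mm square legs, each inset 55 mm from the nearest pair of top edges from z = 0 to the bottom of the top.


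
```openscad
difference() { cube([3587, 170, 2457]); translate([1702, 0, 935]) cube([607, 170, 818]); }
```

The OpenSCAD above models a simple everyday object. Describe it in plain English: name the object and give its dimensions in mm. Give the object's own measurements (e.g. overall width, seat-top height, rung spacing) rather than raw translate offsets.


A wall 3587 mm long (x), 170 mm thick (y), 2457 mm tall, with a rectangular window opening cut through it. The opening is 607 mm wide and 818 mm tall; its sill is at z = 935 mm and its near (−x) edge is 1702 mm from the wall's −x end. The opening passes through the full wall thickness.


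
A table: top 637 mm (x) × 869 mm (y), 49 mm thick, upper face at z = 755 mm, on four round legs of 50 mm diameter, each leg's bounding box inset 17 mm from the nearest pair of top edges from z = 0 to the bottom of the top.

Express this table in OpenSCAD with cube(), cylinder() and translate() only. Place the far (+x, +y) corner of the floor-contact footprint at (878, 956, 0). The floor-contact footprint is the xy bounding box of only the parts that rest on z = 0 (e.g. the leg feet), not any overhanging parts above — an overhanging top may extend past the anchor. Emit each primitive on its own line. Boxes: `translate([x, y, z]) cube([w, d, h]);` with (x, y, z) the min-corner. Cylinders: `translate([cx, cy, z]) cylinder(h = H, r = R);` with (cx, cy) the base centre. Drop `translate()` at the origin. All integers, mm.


translate([258, 104, 706]) cube([637, 869, 49]);
translate([300, 146, 0]) cylinder(h = 706, r = 25);
translate([853, 146, 0]) cylinder(h = 706, r = 25);
translate([300, 931, 0]) cylinder(h = 706, r = 25);
translate([853, 931, 0]) cylinder(h = 706, r = 25);


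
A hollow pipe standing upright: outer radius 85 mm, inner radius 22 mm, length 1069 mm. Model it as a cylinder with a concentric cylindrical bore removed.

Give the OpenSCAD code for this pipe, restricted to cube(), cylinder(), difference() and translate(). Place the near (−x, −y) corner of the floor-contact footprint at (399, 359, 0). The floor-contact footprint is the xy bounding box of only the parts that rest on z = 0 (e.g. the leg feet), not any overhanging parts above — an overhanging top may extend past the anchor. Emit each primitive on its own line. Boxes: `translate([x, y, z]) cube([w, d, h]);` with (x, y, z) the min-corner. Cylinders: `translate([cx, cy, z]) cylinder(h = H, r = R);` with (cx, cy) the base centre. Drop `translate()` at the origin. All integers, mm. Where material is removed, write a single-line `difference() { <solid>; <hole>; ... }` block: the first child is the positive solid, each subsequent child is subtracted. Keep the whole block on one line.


difference() { translate([484, 444, 0]) cylinder(h = 1069, r = 85); translate([484, 444, 0]) cylinder(h = 1069, r = 22); }


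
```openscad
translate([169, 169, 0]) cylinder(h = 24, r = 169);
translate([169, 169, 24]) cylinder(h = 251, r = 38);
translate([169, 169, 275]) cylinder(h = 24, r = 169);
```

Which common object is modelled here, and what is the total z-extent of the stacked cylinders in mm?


A spool. The overall height is 299 mm.

Three coaxial cylinders, large–small–large — a spool. Two 24 mm flanges and a 251 mm core give 24 + 251 + 24 = 299 mm.


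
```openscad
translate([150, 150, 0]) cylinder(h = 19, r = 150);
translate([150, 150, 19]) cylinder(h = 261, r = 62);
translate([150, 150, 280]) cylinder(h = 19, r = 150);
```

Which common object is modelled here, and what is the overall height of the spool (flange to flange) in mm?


A spool. The overall height is 299 mm.

Three coaxial cylinders, large–small–large — a spool. Two 19 mm flanges and a 261 mm core give 19 + 261 + 19 = 299 mm.


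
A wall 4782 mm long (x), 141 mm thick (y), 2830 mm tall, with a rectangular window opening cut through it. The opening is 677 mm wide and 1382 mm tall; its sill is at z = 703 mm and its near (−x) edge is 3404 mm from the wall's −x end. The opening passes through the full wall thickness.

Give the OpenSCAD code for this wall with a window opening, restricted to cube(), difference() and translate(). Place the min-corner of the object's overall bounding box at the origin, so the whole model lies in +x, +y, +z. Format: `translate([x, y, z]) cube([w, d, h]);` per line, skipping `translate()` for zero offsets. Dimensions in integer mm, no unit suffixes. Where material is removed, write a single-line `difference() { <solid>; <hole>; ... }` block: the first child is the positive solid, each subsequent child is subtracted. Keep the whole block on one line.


difference() { cube([4782, 141, 2830]); translate([3404, 0, 703]) cube([677, 141, 1382]); }


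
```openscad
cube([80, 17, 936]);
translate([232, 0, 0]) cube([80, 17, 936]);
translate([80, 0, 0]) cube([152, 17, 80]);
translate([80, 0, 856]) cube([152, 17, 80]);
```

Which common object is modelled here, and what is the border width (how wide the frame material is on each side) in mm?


A picture frame. The border width is 80 mm.

Four thin pieces enclosing a rectangular opening — a picture frame. The two full-height stiles are 936 mm tall; the top rail sits at z = 856 and is 80 mm tall, so the border above the opening is 936 − 856 = 80 mm, matching the stile x-width.


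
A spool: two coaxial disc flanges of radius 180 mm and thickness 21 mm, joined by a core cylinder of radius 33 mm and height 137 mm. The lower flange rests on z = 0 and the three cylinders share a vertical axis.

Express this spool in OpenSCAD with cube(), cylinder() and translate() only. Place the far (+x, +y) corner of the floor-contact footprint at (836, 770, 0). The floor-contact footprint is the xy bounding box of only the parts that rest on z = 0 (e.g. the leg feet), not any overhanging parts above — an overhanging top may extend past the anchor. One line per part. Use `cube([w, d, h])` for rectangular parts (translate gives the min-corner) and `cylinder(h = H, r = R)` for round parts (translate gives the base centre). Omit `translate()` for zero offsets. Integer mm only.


translate([656, 590, 0]) cylinder(h = 21, r = 180);
translate([656, 590, 21]) cylinder(h = 137, r = 33);
translate([656, 590, 158]) cylinder(h = 21, r = 180);


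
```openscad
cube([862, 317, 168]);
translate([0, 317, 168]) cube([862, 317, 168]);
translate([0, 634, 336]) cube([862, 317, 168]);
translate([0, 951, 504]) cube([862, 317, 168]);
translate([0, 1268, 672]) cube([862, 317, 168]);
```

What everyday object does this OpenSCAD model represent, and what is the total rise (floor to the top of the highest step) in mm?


A staircase. The total rise is 840 mm.

5 identical blocks, each offset up and back from the previous — a staircase. Each step is 168 mm tall and there are 5 of them, so the total rise is 5 × 168 = 840 mm.


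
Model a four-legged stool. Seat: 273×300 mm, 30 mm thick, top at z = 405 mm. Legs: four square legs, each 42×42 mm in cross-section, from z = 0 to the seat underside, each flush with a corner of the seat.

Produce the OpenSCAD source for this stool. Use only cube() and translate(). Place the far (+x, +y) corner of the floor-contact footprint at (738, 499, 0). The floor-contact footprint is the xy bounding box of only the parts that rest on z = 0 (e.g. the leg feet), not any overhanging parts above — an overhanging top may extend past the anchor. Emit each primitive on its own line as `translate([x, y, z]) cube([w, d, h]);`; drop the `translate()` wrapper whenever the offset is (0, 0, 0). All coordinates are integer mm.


translate([465, 199, 375]) cube([273, 300, 30]);
translate([465, 199, 0]) cube([42, 42, 375]);
translate([696, 199, 0]) cube([42, 42, 375]);
translate([465, 457, 0]) cube([42, 42, 375]);
translate([696, 457, 0]) cube([42, 42, 375]);


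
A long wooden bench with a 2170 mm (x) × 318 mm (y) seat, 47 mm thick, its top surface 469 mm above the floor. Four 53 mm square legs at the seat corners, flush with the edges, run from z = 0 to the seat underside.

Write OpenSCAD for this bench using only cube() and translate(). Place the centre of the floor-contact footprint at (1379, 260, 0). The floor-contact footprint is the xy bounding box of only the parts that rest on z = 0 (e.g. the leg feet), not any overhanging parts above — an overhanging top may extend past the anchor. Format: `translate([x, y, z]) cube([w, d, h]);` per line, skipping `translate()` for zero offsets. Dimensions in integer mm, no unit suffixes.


// leg_h = 469 − 47 = 422
translate([294, 101, 422]) cube([2170, 318, 47]);
translate([294, 101, 0]) cube([53, 53, 422]);
translate([294, 366, 0]) cube([53, 53, 422]);
translate([2411, 101, 0]) cube([53, 53, 422]);
translate([2411, 366, 0]) cube([53, 53, 422]);


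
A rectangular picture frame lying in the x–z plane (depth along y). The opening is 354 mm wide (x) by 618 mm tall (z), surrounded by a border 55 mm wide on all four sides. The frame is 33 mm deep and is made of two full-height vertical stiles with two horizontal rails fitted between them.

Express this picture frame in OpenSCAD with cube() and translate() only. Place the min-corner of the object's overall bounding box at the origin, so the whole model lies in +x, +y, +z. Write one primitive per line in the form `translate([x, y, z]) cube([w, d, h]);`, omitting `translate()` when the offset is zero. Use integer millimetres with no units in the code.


cube([55, 33, 728]);
translate([409, 0, 0]) cube([55, 33, 728]);
translate([55, 0, 0]) cube([354, 33, 55]);
translate([55, 0, 673]) cube([354, 33, 55]);


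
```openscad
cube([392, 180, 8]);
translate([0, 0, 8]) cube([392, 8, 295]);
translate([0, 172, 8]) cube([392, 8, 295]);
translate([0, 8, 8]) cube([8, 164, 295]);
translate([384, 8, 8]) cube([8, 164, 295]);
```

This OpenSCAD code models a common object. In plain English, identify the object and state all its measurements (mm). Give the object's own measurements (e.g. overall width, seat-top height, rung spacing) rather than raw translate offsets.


An open-topped rectangular box: outside dimensions 392×180×303 mm, with a uniform wall and base thickness of 8 mm. The base is a full 392×180 slab on the floor; four walls sit on top of the base. The front and back walls (the −y and +y sides) span the full width; the two side walls fit between them.


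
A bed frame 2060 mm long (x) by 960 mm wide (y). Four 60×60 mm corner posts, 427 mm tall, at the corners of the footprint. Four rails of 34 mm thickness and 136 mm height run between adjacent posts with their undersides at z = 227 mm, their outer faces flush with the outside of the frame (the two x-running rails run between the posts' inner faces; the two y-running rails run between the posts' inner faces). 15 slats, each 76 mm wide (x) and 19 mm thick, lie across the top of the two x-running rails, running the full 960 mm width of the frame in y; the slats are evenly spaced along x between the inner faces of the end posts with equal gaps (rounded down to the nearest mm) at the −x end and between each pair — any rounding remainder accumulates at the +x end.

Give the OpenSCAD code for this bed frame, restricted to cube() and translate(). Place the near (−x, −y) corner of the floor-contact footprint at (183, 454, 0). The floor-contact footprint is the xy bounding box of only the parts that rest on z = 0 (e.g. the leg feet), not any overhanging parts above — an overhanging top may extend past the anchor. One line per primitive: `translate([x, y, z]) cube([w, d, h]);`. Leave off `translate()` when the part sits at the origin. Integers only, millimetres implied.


translate([183, 454, 0]) cube([60, 60, 427]);
translate([183, 1354, 0]) cube([60, 60, 427]);
translate([2183, 454, 0]) cube([60, 60, 427]);
translate([2183, 1354, 0]) cube([60, 60, 427]);
translate([243, 454, 227]) cube([1940, 34, 136]);
translate([243, 1380, 227]) cube([1940, 34, 136]);
translate([183, 514, 227]) cube([34, 840, 136]);
translate([2209, 514, 227]) cube([34, 840, 136]);
translate([293, 454, 363]) cube([76, 960, 19]);
translate([419, 454, 363]) cube([76, 960, 19]);
translate([545, 454, 363]) cube([76, 960, 19]);
translate([671, 454, 363]) cube([76, 960, 19]);
translate([797, 454, 363]) cube([76, 960, 19]);
translate([923, 454, 363]) cube([76, 960, 19]);
translate([1049, 454, 363]) cube([76, 960, 19]);
translate([1175, 454, 363]) cube([76, 960, 19]);
translate([1301, 454, 363]) cube([76, 960, 19]);
translate([1427, 454, 363]) cube([76, 960, 19]);
translate([1553, 454, 363]) cube([76, 960, 19]);
translate([1679, 454, 363]) cube([76, 960, 19]);
translate([1805, 454, 363]) cube([76, 960, 19]);
translate([1931, 454, 363]) cube([76, 960, 19]);
translate([2057, 454, 363]) cube([76, 960, 19]);


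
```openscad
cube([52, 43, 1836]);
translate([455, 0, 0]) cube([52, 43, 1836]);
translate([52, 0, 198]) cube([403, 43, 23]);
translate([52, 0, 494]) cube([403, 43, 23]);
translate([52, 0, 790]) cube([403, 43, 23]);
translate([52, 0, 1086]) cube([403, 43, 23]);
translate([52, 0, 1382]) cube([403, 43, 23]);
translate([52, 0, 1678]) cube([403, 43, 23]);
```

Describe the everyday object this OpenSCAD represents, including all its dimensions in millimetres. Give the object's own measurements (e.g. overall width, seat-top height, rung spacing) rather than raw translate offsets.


A straight ladder. Two 52×43 mm vertical rails, 1836 mm tall, stand 507 mm apart (outside-to-outside) with their front faces coplanar on the −y side. 6 rungs, each 43 mm deep and 23 mm tall, span between the inner faces of the rails, front faces flush with the rails. The lowest rung's underside is at z = 198 mm and rungs are spaced 296 mm apart (underside to underside).


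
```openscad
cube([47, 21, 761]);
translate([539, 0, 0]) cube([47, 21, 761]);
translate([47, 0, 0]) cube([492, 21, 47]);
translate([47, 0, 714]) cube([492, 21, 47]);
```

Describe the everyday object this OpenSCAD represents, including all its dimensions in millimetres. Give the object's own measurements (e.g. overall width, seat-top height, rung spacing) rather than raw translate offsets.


A rectangular picture frame lying in the x–z plane (depth along y). The opening is 492 mm wide (x) by 667 mm tall (z), surrounded by a border 47 mm wide on all four sides. The frame is 21 mm deep and is made of two full-height vertical stiles with two horizontal rails fitted between them.


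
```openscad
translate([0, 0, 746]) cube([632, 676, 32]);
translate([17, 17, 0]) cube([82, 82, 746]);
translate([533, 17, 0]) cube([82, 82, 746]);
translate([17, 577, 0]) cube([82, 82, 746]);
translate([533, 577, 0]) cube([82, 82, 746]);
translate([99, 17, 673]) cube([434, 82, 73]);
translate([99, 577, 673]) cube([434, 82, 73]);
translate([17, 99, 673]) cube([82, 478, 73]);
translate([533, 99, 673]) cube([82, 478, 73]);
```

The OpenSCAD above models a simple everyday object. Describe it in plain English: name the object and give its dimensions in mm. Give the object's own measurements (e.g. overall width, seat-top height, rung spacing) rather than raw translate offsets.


A table: top 632 mm (x) × 676 mm (y), 32 mm thick, upper face at z = 778 mm, on four 82×82 mm square legs, each inset 17 mm from the nearest pair of top edges from z = 0 to the bottom of the top. Four apron rails, 82 mm thick and 73 mm tall, run between adjacent legs with their top edges flush with the underside of the top and their outer faces flush with the legs' outer faces.


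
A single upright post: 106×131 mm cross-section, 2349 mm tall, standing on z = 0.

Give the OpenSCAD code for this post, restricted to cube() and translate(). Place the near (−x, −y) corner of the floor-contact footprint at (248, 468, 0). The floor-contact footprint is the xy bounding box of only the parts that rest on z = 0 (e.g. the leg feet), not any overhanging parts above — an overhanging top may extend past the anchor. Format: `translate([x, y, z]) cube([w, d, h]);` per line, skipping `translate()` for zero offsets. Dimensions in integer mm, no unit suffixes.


translate([248, 468, 0]) cube([106, 131, 2349]);


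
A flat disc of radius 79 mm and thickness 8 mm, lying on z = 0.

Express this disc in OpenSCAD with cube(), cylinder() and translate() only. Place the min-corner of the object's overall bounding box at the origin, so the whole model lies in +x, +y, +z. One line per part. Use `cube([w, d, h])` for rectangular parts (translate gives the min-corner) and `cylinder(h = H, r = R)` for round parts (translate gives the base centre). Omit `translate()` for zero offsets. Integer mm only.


translate([79, 79, 0]) cylinder(h = 8, r = 79);


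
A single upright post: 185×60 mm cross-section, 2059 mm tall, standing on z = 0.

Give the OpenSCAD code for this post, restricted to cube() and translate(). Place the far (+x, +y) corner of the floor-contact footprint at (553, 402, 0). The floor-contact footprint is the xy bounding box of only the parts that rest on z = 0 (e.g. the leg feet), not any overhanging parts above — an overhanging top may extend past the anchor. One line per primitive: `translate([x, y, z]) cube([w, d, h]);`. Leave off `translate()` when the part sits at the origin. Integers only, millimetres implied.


translate([368, 342, 0]) cube([185, 60, 2059]);


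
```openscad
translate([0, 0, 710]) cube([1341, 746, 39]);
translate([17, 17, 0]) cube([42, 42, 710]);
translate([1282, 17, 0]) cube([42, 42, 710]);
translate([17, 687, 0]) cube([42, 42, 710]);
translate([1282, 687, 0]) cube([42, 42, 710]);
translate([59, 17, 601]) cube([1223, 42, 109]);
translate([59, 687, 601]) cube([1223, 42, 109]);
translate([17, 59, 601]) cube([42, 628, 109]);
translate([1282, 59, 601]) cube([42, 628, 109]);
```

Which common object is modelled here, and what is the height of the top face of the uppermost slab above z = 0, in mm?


A table. The table height is 749 mm.

A 1341×746×39 slab sits at z = 710 on four 42 mm square posts — a table. The top surface is at 710 + 39 = 749 mm.


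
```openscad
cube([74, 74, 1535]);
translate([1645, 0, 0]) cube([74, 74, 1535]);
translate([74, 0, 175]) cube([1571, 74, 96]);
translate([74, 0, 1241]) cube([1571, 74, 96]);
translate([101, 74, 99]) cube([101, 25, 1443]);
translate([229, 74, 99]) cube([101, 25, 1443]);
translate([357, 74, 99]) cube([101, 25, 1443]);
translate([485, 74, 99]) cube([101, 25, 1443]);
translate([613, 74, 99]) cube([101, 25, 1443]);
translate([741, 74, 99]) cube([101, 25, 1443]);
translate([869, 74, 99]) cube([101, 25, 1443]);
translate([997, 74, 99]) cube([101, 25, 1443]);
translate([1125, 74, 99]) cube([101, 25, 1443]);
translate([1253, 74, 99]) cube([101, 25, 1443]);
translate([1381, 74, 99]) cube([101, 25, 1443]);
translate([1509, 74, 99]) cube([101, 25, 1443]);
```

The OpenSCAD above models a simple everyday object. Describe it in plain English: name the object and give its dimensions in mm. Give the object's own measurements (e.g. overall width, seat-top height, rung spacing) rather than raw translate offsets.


A fence section. Two 74×74 mm posts, 1535 mm tall, stand on the floor with a clear span of 1571 mm between their inner faces. Two horizontal rails of 74×96 mm section span the gap between the posts with their undersides at z = 175 mm and z = 1241 mm, flush with the posts' −y face. 12 pickets, each 101 mm wide, 25 mm thick and 1443 mm tall, are fixed to the +y face of the rails with their bottoms at z = 99 mm, spaced across the span with a 27 mm gap after the −x post and between neighbouring pickets, with 35 mm left before the +x post.


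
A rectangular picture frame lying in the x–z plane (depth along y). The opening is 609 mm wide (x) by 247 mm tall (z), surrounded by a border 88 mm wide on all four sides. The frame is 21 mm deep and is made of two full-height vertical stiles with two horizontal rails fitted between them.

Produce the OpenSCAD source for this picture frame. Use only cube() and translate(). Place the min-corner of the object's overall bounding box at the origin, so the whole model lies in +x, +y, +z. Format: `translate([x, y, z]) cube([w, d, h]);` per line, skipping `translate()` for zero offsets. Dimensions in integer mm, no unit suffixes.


cube([88, 21, 423]);
translate([697, 0, 0]) cube([88, 21, 423]);
translate([88, 0, 0]) cube([609, 21, 88]);
translate([88, 0, 335]) cube([609, 21, 88]);


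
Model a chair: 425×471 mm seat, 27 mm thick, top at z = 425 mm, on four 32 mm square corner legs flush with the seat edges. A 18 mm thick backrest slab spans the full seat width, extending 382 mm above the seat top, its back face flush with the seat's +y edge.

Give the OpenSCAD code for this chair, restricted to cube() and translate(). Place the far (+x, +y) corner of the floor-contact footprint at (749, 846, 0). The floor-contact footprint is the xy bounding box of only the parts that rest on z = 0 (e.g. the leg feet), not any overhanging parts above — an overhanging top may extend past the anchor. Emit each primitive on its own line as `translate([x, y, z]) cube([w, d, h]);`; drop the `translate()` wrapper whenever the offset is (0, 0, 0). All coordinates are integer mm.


// leg_h = 425 - 27 = 398
translate([324, 375, 398]) cube([425, 471, 27]);
translate([324, 375, 0]) cube([32, 32, 398]);
translate([717, 375, 0]) cube([32, 32, 398]);
translate([324, 814, 0]) cube([32, 32, 398]);
translate([717, 814, 0]) cube([32, 32, 398]);
translate([324, 828, 425]) cube([425, 18, 382]);


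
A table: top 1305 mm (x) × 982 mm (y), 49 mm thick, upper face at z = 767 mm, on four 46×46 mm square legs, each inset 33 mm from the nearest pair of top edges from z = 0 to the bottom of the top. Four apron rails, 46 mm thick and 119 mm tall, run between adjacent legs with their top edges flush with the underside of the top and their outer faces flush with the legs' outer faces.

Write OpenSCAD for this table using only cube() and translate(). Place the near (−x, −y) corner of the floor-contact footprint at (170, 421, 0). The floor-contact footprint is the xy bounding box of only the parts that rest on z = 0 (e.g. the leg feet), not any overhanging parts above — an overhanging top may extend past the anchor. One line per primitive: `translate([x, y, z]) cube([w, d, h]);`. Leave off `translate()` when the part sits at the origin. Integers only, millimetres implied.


translate([137, 388, 718]) cube([1305, 982, 49]);
translate([170, 421, 0]) cube([46, 46, 718]);
translate([1363, 421, 0]) cube([46, 46, 718]);
translate([170, 1291, 0]) cube([46, 46, 718]);
translate([1363, 1291, 0]) cube([46, 46, 718]);
translate([216, 421, 599]) cube([1147, 46, 119]);
translate([216, 1291, 599]) cube([1147, 46, 119]);
translate([170, 467, 599]) cube([46, 824, 119]);
translate([1363, 467, 599]) cube([46, 824, 119]);
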